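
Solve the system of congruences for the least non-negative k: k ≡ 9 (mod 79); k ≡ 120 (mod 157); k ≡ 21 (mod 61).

From k ≡ 9 (mod 79) write k = 9 + 79t. Substituting into k ≡ 120 (mod 157) gives 79t ≡ 111 (mod 157), and since 79⁻¹ ≡ 2 (mod 157), t ≡ 65. Hence k ≡ 9 + 79·65 = 5144 (mod 12403).
From k ≡ 5144 (mod 12403) write k = 5144 + 12403t. Substituting into k ≡ 21 (mod 61) gives 12403t ≡ 1 (mod 61), and since 20⁻¹ ≡ 58 (mod 61), t ≡ 58. Hence k ≡ 5144 + 12403·58 = 724518 (mod 756583).

724518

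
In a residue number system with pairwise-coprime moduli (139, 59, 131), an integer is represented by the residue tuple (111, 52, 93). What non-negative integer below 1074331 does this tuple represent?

705397

Combine the congruences pairwise.
From x ≡ 111 (mod 139) write x = 111 + 139t. Substituting into x ≡ 52 (mod 59) gives 139t ≡ 0 (mod 59), and since 21⁻¹ ≡ 45 (mod 59), t ≡ 0. Hence x ≡ 111 + 139·0 = 111 (mod 8201).
From x ≡ 111 (mod 8201) write x = 111 + 8201t. Substituting into x ≡ 93 (mod 131) gives 8201t ≡ 113 (mod 131), and since 79⁻¹ ≡ 68 (mod 131), t ≡ 86. Hence x ≡ 111 + 8201·86 = 705397 (mod 1074331).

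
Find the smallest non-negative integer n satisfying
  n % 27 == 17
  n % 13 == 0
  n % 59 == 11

8684

The moduli are pairwise coprime; M = 27·13·59 = 20709.
M/27 = 767; 767 ≡ 11 (mod 27); 11·5 ≡ 1, so inverse 5.
M/13 = 1593; 1593 ≡ 7 (mod 13); 7·2 ≡ 1, so inverse 2.
M/59 = 351; 351 ≡ 56 (mod 59); 56·39 ≡ 1, so inverse 39.
n ≡ 17·767·5 + 0·1593·2 + 11·351·39 = 215774.
215774 mod 20709 = 8684.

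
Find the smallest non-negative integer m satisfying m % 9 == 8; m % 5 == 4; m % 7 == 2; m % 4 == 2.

674

The moduli are pairwise coprime; N = 9·5·7·4 = 1260.
N/9 = 140; 140 ≡ 5 (mod 9); 5·2 ≡ 1, so inverse 2.
N/5 = 252; 252 ≡ 2 (mod 5); 2·3 ≡ 1, so inverse 3.
N/7 = 180; 180 ≡ 5 (mod 7); 5·3 ≡ 1, so inverse 3.
N/4 = 315; 315 ≡ 3 (mod 4); 3·3 ≡ 1, so inverse 3.
m ≡ 8·140·2 + 4·252·3 + 2·180·3 + 2·315·3 = 8234.
8234 mod 1260 = 674.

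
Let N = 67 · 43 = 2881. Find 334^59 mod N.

937

Mod 67: 334 ≡ 66; 66^59 ≡ 66 (mod 67).
Mod 43: 334 ≡ 33; by Fermat, exponent reduces to 59 mod 42 = 17; 33^17 ≡ 34 (mod 43).
Combine by CRT: x ≡ 66 (mod 67), x ≡ 34 (mod 43) ⇒ x ≡ 937 (mod 2881).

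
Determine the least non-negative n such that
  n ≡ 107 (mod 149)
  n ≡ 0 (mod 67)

From n ≡ 107 (mod 149) write n = 107 + 149t. Substituting into n ≡ 0 (mod 67) gives 149t ≡ 27 (mod 67), and since 15⁻¹ ≡ 9 (mod 67), t ≡ 42. Hence n ≡ 107 + 149·42 = 6365 (mod 9983).

6365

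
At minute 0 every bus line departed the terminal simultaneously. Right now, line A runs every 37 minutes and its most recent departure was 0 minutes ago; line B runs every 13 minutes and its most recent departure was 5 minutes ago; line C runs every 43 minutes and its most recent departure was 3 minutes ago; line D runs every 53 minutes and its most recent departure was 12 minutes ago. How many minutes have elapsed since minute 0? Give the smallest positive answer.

From t ≡ 0 (mod 37) write t = 0 + 37s. Substituting into t ≡ 5 (mod 13) gives 37s ≡ 5 (mod 13), and since 11⁻¹ ≡ 6 (mod 13), s ≡ 4. Hence t ≡ 0 + 37·4 = 148 (mod 481).
From t ≡ 148 (mod 481) write t = 148 + 481s. Substituting into t ≡ 3 (mod 43) gives 481s ≡ 27 (mod 43), and since 8⁻¹ ≡ 27 (mod 43), s ≡ 41. Hence t ≡ 148 + 481·41 = 19869 (mod 20683).
From t ≡ 19869 (mod 20683) write t = 19869 + 20683s. Substituting into t ≡ 12 (mod 53) gives 20683s ≡ 18 (mod 53), and since 13⁻¹ ≡ 49 (mod 53), s ≡ 34. Hence t ≡ 19869 + 20683·34 = 723091 (mod 1096199).

723091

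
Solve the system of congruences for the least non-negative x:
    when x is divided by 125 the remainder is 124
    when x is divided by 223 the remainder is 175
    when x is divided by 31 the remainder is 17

Combine the congruences pairwise.
From x ≡ 124 (mod 125) write x = 124 + 125t. Substituting into x ≡ 175 (mod 223) gives 125t ≡ 51 (mod 223), and since 125⁻¹ ≡ 157 (mod 223), t ≡ 202. Hence x ≡ 124 + 125·202 = 25374 (mod 27875).
From x ≡ 25374 (mod 27875) write x = 25374 + 27875t. Substituting into x ≡ 17 (mod 31) gives 27875t ≡ 1 (mod 31), and since 6⁻¹ ≡ 26 (mod 31), t ≡ 26. Hence x ≡ 25374 + 27875·26 = 750124 (mod 864125).

750124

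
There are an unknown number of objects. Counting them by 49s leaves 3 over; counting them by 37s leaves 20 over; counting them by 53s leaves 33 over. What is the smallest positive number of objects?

The moduli are pairwise coprime; M = 49·37·53 = 96089.
M/49 = 1961; 1961 ≡ 1 (mod 49), inverse 1.
M/37 = 2597; 2597 ≡ 7 (mod 37); 7·16 ≡ 1, so inverse 16.
M/53 = 1813; 1813 ≡ 11 (mod 53); 11·29 ≡ 1, so inverse 29.
N ≡ 3·1961·1 + 20·2597·16 + 33·1813·29 = 2571964.
2571964 mod 96089 = 73650.

73650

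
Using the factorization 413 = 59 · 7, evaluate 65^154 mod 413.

212

Mod 59: 65 ≡ 6; by Fermat, exponent reduces to 154 mod 58 = 38; 6^38 ≡ 35 (mod 59).
Mod 7: 65 ≡ 2; by Fermat, exponent reduces to 154 mod 6 = 4; 2^4 ≡ 2 (mod 7).
Combine by CRT: x ≡ 35 (mod 59), x ≡ 2 (mod 7) ⇒ x ≡ 212 (mod 413).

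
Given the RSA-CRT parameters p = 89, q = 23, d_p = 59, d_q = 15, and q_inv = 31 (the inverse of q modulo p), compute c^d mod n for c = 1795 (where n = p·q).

m₁ = c^(d_p) mod p: c ≡ 15 (mod 89), and 15^59 mod 89 = 75.
m₂ = c^(d_q) mod q: c ≡ 1 (mod 23), and 1^15 mod 23 = 1.
h = q_inv·(m₁ − m₂) mod p = 31·(75 − 1) mod 89 = 69.
m = m₂ + h·q = 1 + 69·23 = 1588.

1588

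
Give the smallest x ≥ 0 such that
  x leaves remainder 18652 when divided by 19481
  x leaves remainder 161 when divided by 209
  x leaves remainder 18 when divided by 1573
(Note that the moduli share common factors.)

2103119

Combine the congruences pairwise.
gcd(19481, 209) = 11 and 11 | (161 − 18652), so the pair is consistent; merging gives x ≡ 252424 (mod 370139), where 370139 = lcm(19481, 209).
gcd(370139, 1573) = 121 and 121 | (18 − 252424), so the pair is consistent; merging gives x ≡ 2103119 (mod 4811807), where 4811807 = lcm(370139, 1573).
The solution is unique modulo lcm(19481, 209, 1573) = 4811807.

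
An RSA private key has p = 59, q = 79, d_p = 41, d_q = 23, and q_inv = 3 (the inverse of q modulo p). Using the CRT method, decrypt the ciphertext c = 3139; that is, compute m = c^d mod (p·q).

4402

m₁ = c^(d_p) mod p: c ≡ 12 (mod 59), and 12^41 mod 59 = 36.
m₂ = c^(d_q) mod q: c ≡ 58 (mod 79), and 58^23 mod 79 = 57.
h = q_inv·(m₁ − m₂) mod p = 3·(36 − 57) mod 59 = 55.
m = m₂ + h·q = 57 + 55·79 = 4402.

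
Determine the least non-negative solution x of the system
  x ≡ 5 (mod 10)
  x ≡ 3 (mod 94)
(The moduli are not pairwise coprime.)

Combine the congruences pairwise.
gcd(10, 94) = 2 and 2 | (3 − 5), so the pair is consistent; merging gives x ≡ 285 (mod 470), where 470 = lcm(10, 94).
The solution is unique modulo lcm(10, 94) = 470.

285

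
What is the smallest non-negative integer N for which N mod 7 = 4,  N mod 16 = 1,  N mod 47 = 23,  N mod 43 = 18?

205601

From N ≡ 4 (mod 7) write N = 4 + 7t. Substituting into N ≡ 1 (mod 16) gives 7t ≡ 13 (mod 16), and since 7⁻¹ ≡ 7 (mod 16), t ≡ 11. Hence N ≡ 4 + 7·11 = 81 (mod 112).
From N ≡ 81 (mod 112) write N = 81 + 112t. Substituting into N ≡ 23 (mod 47) gives 112t ≡ 36 (mod 47), and since 18⁻¹ ≡ 34 (mod 47), t ≡ 2. Hence N ≡ 81 + 112·2 = 305 (mod 5264).
From N ≡ 305 (mod 5264) write N = 305 + 5264t. Substituting into N ≡ 18 (mod 43) gives 5264t ≡ 14 (mod 43), and since 18⁻¹ ≡ 12 (mod 43), t ≡ 39. Hence N ≡ 305 + 5264·39 = 205601 (mod 226352).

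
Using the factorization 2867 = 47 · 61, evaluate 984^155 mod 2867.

Mod 47: 984 ≡ 44; by Fermat, exponent reduces to 155 mod 46 = 17; 44^17 ≡ 45 (mod 47).
Mod 61: 984 ≡ 8; by Fermat, exponent reduces to 155 mod 60 = 35; 8^35 ≡ 50 (mod 61).
Combine by CRT: x ≡ 45 (mod 47), x ≡ 50 (mod 61) ⇒ x ≡ 233 (mod 2867).

233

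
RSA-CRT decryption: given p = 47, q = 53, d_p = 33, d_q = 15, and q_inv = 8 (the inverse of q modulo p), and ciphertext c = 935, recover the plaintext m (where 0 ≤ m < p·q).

247

m₁ = c^(d_p) mod p: c ≡ 42 (mod 47), and 42^33 mod 47 = 12.
m₂ = c^(d_q) mod q: c ≡ 34 (mod 53), and 34^15 mod 53 = 35.
h = q_inv·(m₁ − m₂) mod p = 8·(12 − 35) mod 47 = 4.
m = m₂ + h·q = 35 + 4·53 = 247.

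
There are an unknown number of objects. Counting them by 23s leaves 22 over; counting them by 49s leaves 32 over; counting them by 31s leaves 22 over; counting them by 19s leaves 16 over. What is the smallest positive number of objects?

From N ≡ 22 (mod 23) write N = 22 + 23t. Substituting into N ≡ 32 (mod 49) gives 23t ≡ 10 (mod 49), and since 23⁻¹ ≡ 32 (mod 49), t ≡ 26. Hence N ≡ 22 + 23·26 = 620 (mod 1127).
From N ≡ 620 (mod 1127) write N = 620 + 1127t. Substituting into N ≡ 22 (mod 31) gives 1127t ≡ 22 (mod 31), and since 11⁻¹ ≡ 17 (mod 31), t ≡ 2. Hence N ≡ 620 + 1127·2 = 2874 (mod 34937).
From N ≡ 2874 (mod 34937) write N = 2874 + 34937t. Substituting into N ≡ 16 (mod 19) gives 34937t ≡ 11 (mod 19), and since 15⁻¹ ≡ 14 (mod 19), t ≡ 2. Hence N ≡ 2874 + 34937·2 = 72748 (mod 663803).

72748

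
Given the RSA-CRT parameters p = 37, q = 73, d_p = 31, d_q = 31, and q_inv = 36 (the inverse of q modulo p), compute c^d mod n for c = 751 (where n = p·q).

640

m₁ = c^(d_p) mod p: c ≡ 11 (mod 37), and 11^31 mod 37 = 11.
m₂ = c^(d_q) mod q: c ≡ 21 (mod 73), and 21^31 mod 73 = 56.
h = q_inv·(m₁ − m₂) mod p = 36·(11 − 56) mod 37 = 8.
m = m₂ + h·q = 56 + 8·73 = 640.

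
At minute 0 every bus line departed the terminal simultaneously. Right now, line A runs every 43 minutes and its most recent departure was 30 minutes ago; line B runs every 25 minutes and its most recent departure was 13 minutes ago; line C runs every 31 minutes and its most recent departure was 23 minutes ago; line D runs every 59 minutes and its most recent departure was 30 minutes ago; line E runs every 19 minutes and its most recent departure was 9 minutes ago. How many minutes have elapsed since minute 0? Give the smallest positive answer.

The moduli are pairwise coprime; N = 43·25·31·59·19 = 37357325.
N/43 = 868775; 868775 ≡ 3 (mod 43); 3·29 ≡ 1, so inverse 29.
N/25 = 1494293; 1494293 ≡ 18 (mod 25); 18·7 ≡ 1, so inverse 7.
N/31 = 1205075; 1205075 ≡ 12 (mod 31); 12·13 ≡ 1, so inverse 13.
N/59 = 633175; 633175 ≡ 46 (mod 59); 46·9 ≡ 1, so inverse 9.
N/19 = 1966175; 1966175 ≡ 17 (mod 19); 17·9 ≡ 1, so inverse 9.
t ≡ 30·868775·29 + 13·1494293·7 + 23·1205075·13 + 30·633175·9 + 9·1966175·9 = 1582349763.
1582349763 mod 37357325 = 13342113.

13342113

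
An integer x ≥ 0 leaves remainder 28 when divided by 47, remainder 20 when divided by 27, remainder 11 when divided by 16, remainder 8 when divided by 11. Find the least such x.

188075

From x ≡ 28 (mod 47) write x = 28 + 47t. Substituting into x ≡ 20 (mod 27) gives 47t ≡ 19 (mod 27), and since 20⁻¹ ≡ 23 (mod 27), t ≡ 5. Hence x ≡ 28 + 47·5 = 263 (mod 1269).
From x ≡ 263 (mod 1269) write x = 263 + 1269t. Substituting into x ≡ 11 (mod 16) gives 1269t ≡ 4 (mod 16), and since 5⁻¹ ≡ 13 (mod 16), t ≡ 4. Hence x ≡ 263 + 1269·4 = 5339 (mod 20304).
From x ≡ 5339 (mod 20304) write x = 5339 + 20304t. Substituting into x ≡ 8 (mod 11) gives 20304t ≡ 4 (mod 11), and since 9⁻¹ ≡ 5 (mod 11), t ≡ 9. Hence x ≡ 5339 + 20304·9 = 188075 (mod 223344).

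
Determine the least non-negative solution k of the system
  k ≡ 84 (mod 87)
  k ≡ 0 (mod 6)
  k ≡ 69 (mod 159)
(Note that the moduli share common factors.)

9132

gcd(87, 6) = 3 and 3 | (0 − 84), so the pair is consistent; merging gives k ≡ 84 (mod 174), where 174 = lcm(87, 6).
gcd(174, 159) = 3 and 3 | (69 − 84), so the pair is consistent; merging gives k ≡ 9132 (mod 9222), where 9222 = lcm(174, 159).
The solution is unique modulo lcm(87, 6, 159) = 9222.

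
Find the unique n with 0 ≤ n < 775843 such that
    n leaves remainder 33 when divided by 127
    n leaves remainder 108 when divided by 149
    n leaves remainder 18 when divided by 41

The moduli are pairwise coprime; M = 127·149·41 = 775843.
M/127 = 6109; 6109 ≡ 13 (mod 127); 13·88 ≡ 1, so inverse 88.
M/149 = 5207; 5207 ≡ 141 (mod 149); 141·93 ≡ 1, so inverse 93.
M/41 = 18923; 18923 ≡ 22 (mod 41); 22·28 ≡ 1, so inverse 28.
n ≡ 33·6109·88 + 108·5207·93 + 18·18923·28 = 79576836.
79576836 mod 775843 = 440850.

440850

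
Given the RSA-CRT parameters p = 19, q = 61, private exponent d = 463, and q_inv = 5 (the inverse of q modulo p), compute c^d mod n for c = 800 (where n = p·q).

250

d_p = d mod (p−1) = 463 mod 18 = 13; d_q = d mod (q−1) = 43.
m₁ = c^(d_p) mod p: c ≡ 2 (mod 19), and 2^13 mod 19 = 3.
m₂ = c^(d_q) mod q: c ≡ 7 (mod 61), and 7^43 mod 61 = 6.
h = q_inv·(m₁ − m₂) mod p = 5·(3 − 6) mod 19 = 4.
m = m₂ + h·q = 6 + 4·61 = 250.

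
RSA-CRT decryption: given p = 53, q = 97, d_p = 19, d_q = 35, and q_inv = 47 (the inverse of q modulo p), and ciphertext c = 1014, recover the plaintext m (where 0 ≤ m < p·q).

1018

m₁ = c^(d_p) mod p: c ≡ 7 (mod 53), and 7^19 mod 53 = 11.
m₂ = c^(d_q) mod q: c ≡ 44 (mod 97), and 44^35 mod 97 = 48.
h = q_inv·(m₁ − m₂) mod p = 47·(11 − 48) mod 53 = 10.
m = m₂ + h·q = 48 + 10·97 = 1018.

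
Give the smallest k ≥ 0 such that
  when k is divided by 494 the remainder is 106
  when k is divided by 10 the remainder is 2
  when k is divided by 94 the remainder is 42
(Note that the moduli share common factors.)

76182

gcd(494, 10) = 2 and 2 | (2 − 106), so the pair is consistent; merging gives k ≡ 2082 (mod 2470), where 2470 = lcm(494, 10).
gcd(2470, 94) = 2 and 2 | (42 − 2082), so the pair is consistent; merging gives k ≡ 76182 (mod 116090), where 116090 = lcm(2470, 94).
The solution is unique modulo lcm(494, 10, 94) = 116090.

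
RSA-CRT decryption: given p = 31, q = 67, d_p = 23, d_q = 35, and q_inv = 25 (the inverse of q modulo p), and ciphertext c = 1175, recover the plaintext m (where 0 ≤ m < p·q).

1229

m₁ = c^(d_p) mod p: c ≡ 28 (mod 31), and 28^23 mod 31 = 20.
m₂ = c^(d_q) mod q: c ≡ 36 (mod 67), and 36^35 mod 67 = 23.
h = q_inv·(m₁ − m₂) mod p = 25·(20 − 23) mod 31 = 18.
m = m₂ + h·q = 23 + 18·67 = 1229.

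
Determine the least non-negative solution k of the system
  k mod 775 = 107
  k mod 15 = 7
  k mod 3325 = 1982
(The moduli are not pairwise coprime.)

Combine the congruences pairwise.
gcd(775, 15) = 5 and 5 | (7 − 107), so the pair is consistent; merging gives k ≡ 1657 (mod 2325), where 2325 = lcm(775, 15).
gcd(2325, 3325) = 25 and 25 | (1982 − 1657), so the pair is consistent; merging gives k ≡ 8632 (mod 309225), where 309225 = lcm(2325, 3325).
The solution is unique modulo lcm(775, 15, 3325) = 309225.

8632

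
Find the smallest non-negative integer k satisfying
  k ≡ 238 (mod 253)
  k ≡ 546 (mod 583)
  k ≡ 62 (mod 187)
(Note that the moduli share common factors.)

185940

gcd(253, 583) = 11 and 11 | (546 − 238), so the pair is consistent; merging gives k ≡ 11623 (mod 13409), where 13409 = lcm(253, 583).
gcd(13409, 187) = 11 and 11 | (62 − 11623), so the pair is consistent; merging gives k ≡ 185940 (mod 227953), where 227953 = lcm(13409, 187).
The solution is unique modulo lcm(253, 583, 187) = 227953.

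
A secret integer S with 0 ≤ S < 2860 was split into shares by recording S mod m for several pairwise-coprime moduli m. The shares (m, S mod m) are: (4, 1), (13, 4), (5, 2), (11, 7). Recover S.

2097

Combine the congruences pairwise.
From S ≡ 1 (mod 4) write S = 1 + 4t. Substituting into S ≡ 4 (mod 13) gives 4t ≡ 3 (mod 13), and since 4⁻¹ ≡ 10 (mod 13), t ≡ 4. Hence S ≡ 1 + 4·4 = 17 (mod 52).
From S ≡ 17 (mod 52) write S = 17 + 52t. Substituting into S ≡ 2 (mod 5) gives 52t ≡ 0 (mod 5), and since 2⁻¹ ≡ 3 (mod 5), t ≡ 0. Hence S ≡ 17 + 52·0 = 17 (mod 260).
From S ≡ 17 (mod 260) write S = 17 + 260t. Substituting into S ≡ 7 (mod 11) gives 260t ≡ 1 (mod 11), and since 7⁻¹ ≡ 8 (mod 11), t ≡ 8. Hence S ≡ 17 + 260·8 = 2097 (mod 2860).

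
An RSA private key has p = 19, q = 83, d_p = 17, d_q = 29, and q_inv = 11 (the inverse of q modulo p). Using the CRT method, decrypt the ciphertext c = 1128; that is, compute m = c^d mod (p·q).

m₁ = c^(d_p) mod p: c ≡ 7 (mod 19), and 7^17 mod 19 = 11.
m₂ = c^(d_q) mod q: c ≡ 49 (mod 83), and 49^29 mod 83 = 25.
h = q_inv·(m₁ − m₂) mod p = 11·(11 − 25) mod 19 = 17.
m = m₂ + h·q = 25 + 17·83 = 1436.

1436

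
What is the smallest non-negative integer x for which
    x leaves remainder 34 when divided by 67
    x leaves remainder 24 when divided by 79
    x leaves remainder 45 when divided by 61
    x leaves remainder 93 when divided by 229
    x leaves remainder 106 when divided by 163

From x ≡ 34 (mod 67) write x = 34 + 67t. Substituting into x ≡ 24 (mod 79) gives 67t ≡ 69 (mod 79), and since 67⁻¹ ≡ 46 (mod 79), t ≡ 14. Hence x ≡ 34 + 67·14 = 972 (mod 5293).
From x ≡ 972 (mod 5293) write x = 972 + 5293t. Substituting into x ≡ 45 (mod 61) gives 5293t ≡ 49 (mod 61), and since 47⁻¹ ≡ 13 (mod 61), t ≡ 27. Hence x ≡ 972 + 5293·27 = 143883 (mod 322873).
From x ≡ 143883 (mod 322873) write x = 143883 + 322873t. Substituting into x ≡ 93 (mod 229) gives 322873t ≡ 22 (mod 229), and since 212⁻¹ ≡ 202 (mod 229), t ≡ 93. Hence x ≡ 143883 + 322873·93 = 30171072 (mod 73937917).
From x ≡ 30171072 (mod 73937917) write x = 30171072 + 73937917t. Substituting into x ≡ 106 (mod 163) gives 73937917t ≡ 8 (mod 163), and since 139⁻¹ ≡ 129 (mod 163), t ≡ 54. Hence x ≡ 30171072 + 73937917·54 = 4022818590 (mod 12051880471).

4022818590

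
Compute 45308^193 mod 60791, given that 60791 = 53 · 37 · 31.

13581

Mod 53: 45308 ≡ 46; by Fermat, exponent reduces to 193 mod 52 = 37; 46^37 ≡ 13 (mod 53).
Mod 37: 45308 ≡ 20; by Fermat, exponent reduces to 193 mod 36 = 13; 20^13 ≡ 2 (mod 37).
Mod 31: 45308 ≡ 17; by Fermat, exponent reduces to 193 mod 30 = 13; 17^13 ≡ 3 (mod 31).
Combine by CRT: x ≡ 13 (mod 53), x ≡ 2 (mod 37), x ≡ 3 (mod 31) ⇒ x ≡ 13581 (mod 60791).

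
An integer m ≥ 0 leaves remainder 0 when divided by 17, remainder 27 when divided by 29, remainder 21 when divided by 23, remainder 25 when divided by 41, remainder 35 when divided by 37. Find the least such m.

8884438

From m ≡ 0 (mod 17) write m = 0 + 17t. Substituting into m ≡ 27 (mod 29) gives 17t ≡ 27 (mod 29), and since 17⁻¹ ≡ 12 (mod 29), t ≡ 5. Hence m ≡ 0 + 17·5 = 85 (mod 493).
From m ≡ 85 (mod 493) write m = 85 + 493t. Substituting into m ≡ 21 (mod 23) gives 493t ≡ 5 (mod 23), and since 10⁻¹ ≡ 7 (mod 23), t ≡ 12. Hence m ≡ 85 + 493·12 = 6001 (mod 11339).
From m ≡ 6001 (mod 11339) write m = 6001 + 11339t. Substituting into m ≡ 25 (mod 41) gives 11339t ≡ 10 (mod 41), and since 23⁻¹ ≡ 25 (mod 41), t ≡ 4. Hence m ≡ 6001 + 11339·4 = 51357 (mod 464899).
From m ≡ 51357 (mod 464899) write m = 51357 + 464899t. Substituting into m ≡ 35 (mod 37) gives 464899t ≡ 34 (mod 37), and since 31⁻¹ ≡ 6 (mod 37), t ≡ 19. Hence m ≡ 51357 + 464899·19 = 8884438 (mod 17201263).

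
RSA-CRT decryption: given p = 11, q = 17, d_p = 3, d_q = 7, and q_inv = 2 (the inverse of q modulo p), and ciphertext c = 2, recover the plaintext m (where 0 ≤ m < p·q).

m₁ = c^(d_p) mod p: c ≡ 2 (mod 11), and 2^3 mod 11 = 8.
m₂ = c^(d_q) mod q: c ≡ 2 (mod 17), and 2^7 mod 17 = 9.
h = q_inv·(m₁ − m₂) mod p = 2·(8 − 9) mod 11 = 9.
m = m₂ + h·q = 9 + 9·17 = 162.

162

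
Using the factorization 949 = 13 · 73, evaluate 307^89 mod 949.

918

Mod 13: 307 ≡ 8; by Fermat, exponent reduces to 89 mod 12 = 5; 8^5 ≡ 8 (mod 13).
Mod 73: 307 ≡ 15; by Fermat, exponent reduces to 89 mod 72 = 17; 15^17 ≡ 42 (mod 73).
Combine by CRT: x ≡ 8 (mod 13), x ≡ 42 (mod 73) ⇒ x ≡ 918 (mod 949).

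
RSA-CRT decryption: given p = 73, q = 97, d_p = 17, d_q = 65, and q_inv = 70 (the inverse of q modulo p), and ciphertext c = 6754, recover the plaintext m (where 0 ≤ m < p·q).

3333

m₁ = c^(d_p) mod p: c ≡ 38 (mod 73), and 38^17 mod 73 = 48.
m₂ = c^(d_q) mod q: c ≡ 61 (mod 97), and 61^65 mod 97 = 35.
h = q_inv·(m₁ − m₂) mod p = 70·(48 − 35) mod 73 = 34.
m = m₂ + h·q = 35 + 34·97 = 3333.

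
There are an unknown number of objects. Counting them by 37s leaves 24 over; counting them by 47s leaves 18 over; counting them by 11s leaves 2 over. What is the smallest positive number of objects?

7350

From N ≡ 24 (mod 37) write N = 24 + 37t. Substituting into N ≡ 18 (mod 47) gives 37t ≡ 41 (mod 47), and since 37⁻¹ ≡ 14 (mod 47), t ≡ 10. Hence N ≡ 24 + 37·10 = 394 (mod 1739).
From N ≡ 394 (mod 1739) write N = 394 + 1739t. Substituting into N ≡ 2 (mod 11) gives 1739t ≡ 4 (mod 11), and since 1⁻¹ ≡ 1 (mod 11), t ≡ 4. Hence N ≡ 394 + 1739·4 = 7350 (mod 19129).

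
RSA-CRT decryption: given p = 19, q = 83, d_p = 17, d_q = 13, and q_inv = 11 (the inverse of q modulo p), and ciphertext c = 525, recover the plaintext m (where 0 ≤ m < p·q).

369

m₁ = c^(d_p) mod p: c ≡ 12 (mod 19), and 12^17 mod 19 = 8.
m₂ = c^(d_q) mod q: c ≡ 27 (mod 83), and 27^13 mod 83 = 37.
h = q_inv·(m₁ − m₂) mod p = 11·(8 − 37) mod 19 = 4.
m = m₂ + h·q = 37 + 4·83 = 369.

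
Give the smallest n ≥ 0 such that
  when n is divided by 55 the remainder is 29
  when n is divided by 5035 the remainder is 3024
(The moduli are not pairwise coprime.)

gcd(55, 5035) = 5 and 5 | (3024 − 29), so the pair is consistent; merging gives n ≡ 8059 (mod 55385), where 55385 = lcm(55, 5035).
The solution is unique modulo lcm(55, 5035) = 55385.

8059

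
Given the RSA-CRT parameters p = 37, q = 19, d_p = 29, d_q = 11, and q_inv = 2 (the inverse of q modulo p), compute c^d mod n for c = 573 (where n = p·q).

m₁ = c^(d_p) mod p: c ≡ 18 (mod 37), and 18^29 mod 37 = 20.
m₂ = c^(d_q) mod q: c ≡ 3 (mod 19), and 3^11 mod 19 = 10.
h = q_inv·(m₁ − m₂) mod p = 2·(20 − 10) mod 37 = 20.
m = m₂ + h·q = 10 + 20·19 = 390.

390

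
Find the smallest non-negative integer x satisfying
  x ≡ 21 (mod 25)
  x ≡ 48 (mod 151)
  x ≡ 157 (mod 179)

Combine the congruences pairwise.
From x ≡ 21 (mod 25) write x = 21 + 25t. Substituting into x ≡ 48 (mod 151) gives 25t ≡ 27 (mod 151), and since 25⁻¹ ≡ 145 (mod 151), t ≡ 140. Hence x ≡ 21 + 25·140 = 3521 (mod 3775).
From x ≡ 3521 (mod 3775) write x = 3521 + 3775t. Substituting into x ≡ 157 (mod 179) gives 3775t ≡ 37 (mod 179), and since 16⁻¹ ≡ 56 (mod 179), t ≡ 103. Hence x ≡ 3521 + 3775·103 = 392346 (mod 675725).

392346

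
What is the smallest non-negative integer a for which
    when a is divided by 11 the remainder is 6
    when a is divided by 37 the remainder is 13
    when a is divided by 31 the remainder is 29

7376

From a ≡ 6 (mod 11) write a = 6 + 11t. Substituting into a ≡ 13 (mod 37) gives 11t ≡ 7 (mod 37), and since 11⁻¹ ≡ 27 (mod 37), t ≡ 4. Hence a ≡ 6 + 11·4 = 50 (mod 407).
From a ≡ 50 (mod 407) write a = 50 + 407t. Substituting into a ≡ 29 (mod 31) gives 407t ≡ 10 (mod 31), and since 4⁻¹ ≡ 8 (mod 31), t ≡ 18. Hence a ≡ 50 + 407·18 = 7376 (mod 12617).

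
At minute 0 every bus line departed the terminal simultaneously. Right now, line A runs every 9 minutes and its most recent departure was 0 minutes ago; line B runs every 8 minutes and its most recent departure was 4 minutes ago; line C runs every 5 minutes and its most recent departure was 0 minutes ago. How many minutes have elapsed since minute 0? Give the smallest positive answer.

180

Combine the congruences pairwise.
From t ≡ 0 (mod 9) write t = 0 + 9s. Substituting into t ≡ 4 (mod 8) gives 9s ≡ 4 (mod 8), and since 1⁻¹ ≡ 1 (mod 8), s ≡ 4. Hence t ≡ 0 + 9·4 = 36 (mod 72).
From t ≡ 36 (mod 72) write t = 36 + 72s. Substituting into t ≡ 0 (mod 5) gives 72s ≡ 4 (mod 5), and since 2⁻¹ ≡ 3 (mod 5), s ≡ 2. Hence t ≡ 36 + 72·2 = 180 (mod 360).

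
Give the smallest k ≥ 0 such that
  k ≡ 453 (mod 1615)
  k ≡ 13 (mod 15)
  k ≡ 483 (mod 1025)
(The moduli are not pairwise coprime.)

Combine the congruences pairwise.
gcd(1615, 15) = 5 and 5 | (13 − 453), so the pair is consistent; merging gives k ≡ 2068 (mod 4845), where 4845 = lcm(1615, 15).
gcd(4845, 1025) = 5 and 5 | (483 − 2068), so the pair is consistent; merging gives k ≡ 11758 (mod 993225), where 993225 = lcm(4845, 1025).
The solution is unique modulo lcm(1615, 15, 1025) = 993225.

11758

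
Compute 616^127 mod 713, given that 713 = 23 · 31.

Mod 23: 616 ≡ 18; by Fermat, exponent reduces to 127 mod 22 = 17; 18^17 ≡ 8 (mod 23).
Mod 31: 616 ≡ 27; by Fermat, exponent reduces to 127 mod 30 = 7; 27^7 ≡ 15 (mod 31).
Combine by CRT: x ≡ 8 (mod 23), x ≡ 15 (mod 31) ⇒ x ≡ 77 (mod 713).

77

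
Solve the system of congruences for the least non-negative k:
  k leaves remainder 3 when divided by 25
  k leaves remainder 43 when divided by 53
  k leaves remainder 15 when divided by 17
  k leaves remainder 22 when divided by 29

From k ≡ 3 (mod 25) write k = 3 + 25t. Substituting into k ≡ 43 (mod 53) gives 25t ≡ 40 (mod 53), and since 25⁻¹ ≡ 17 (mod 53), t ≡ 44. Hence k ≡ 3 + 25·44 = 1103 (mod 1325).
From k ≡ 1103 (mod 1325) write k = 1103 + 1325t. Substituting into k ≡ 15 (mod 17) gives 1325t ≡ 0 (mod 17), and since 16⁻¹ ≡ 16 (mod 17), t ≡ 0. Hence k ≡ 1103 + 1325·0 = 1103 (mod 22525).
From k ≡ 1103 (mod 22525) write k = 1103 + 22525t. Substituting into k ≡ 22 (mod 29) gives 22525t ≡ 21 (mod 29), and since 21⁻¹ ≡ 18 (mod 29), t ≡ 1. Hence k ≡ 1103 + 22525·1 = 23628 (mod 653225).

23628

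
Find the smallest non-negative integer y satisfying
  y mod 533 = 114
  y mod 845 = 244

2779

gcd(533, 845) = 13 and 13 | (244 − 114), so the pair is consistent; merging gives y ≡ 2779 (mod 34645), where 34645 = lcm(533, 845).
The solution is unique modulo lcm(533, 845) = 34645.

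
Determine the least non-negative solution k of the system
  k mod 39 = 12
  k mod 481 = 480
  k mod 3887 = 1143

gcd(39, 481) = 13 and 13 | (480 − 12), so the pair is consistent; merging gives k ≡ 480 (mod 1443), where 1443 = lcm(39, 481).
gcd(1443, 3887) = 13 and 13 | (1143 − 480), so the pair is consistent; merging gives k ≡ 222702 (mod 431457), where 431457 = lcm(1443, 3887).
The solution is unique modulo lcm(39, 481, 3887) = 431457.

222702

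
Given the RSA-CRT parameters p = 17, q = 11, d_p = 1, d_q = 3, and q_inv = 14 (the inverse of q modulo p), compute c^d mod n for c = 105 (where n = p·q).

139

m₁ = c^(d_p) mod p: c ≡ 3 (mod 17), and 3^1 mod 17 = 3.
m₂ = c^(d_q) mod q: c ≡ 6 (mod 11), and 6^3 mod 11 = 7.
h = q_inv·(m₁ − m₂) mod p = 14·(3 − 7) mod 17 = 12.
m = m₂ + h·q = 7 + 12·11 = 139.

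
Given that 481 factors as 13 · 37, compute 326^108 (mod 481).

Mod 13: 326 ≡ 1; since 12 | 108, by Fermat 1^108 ≡ 1 (mod 13).
Mod 37: 326 ≡ 30; since 36 | 108, by Fermat 30^108 ≡ 1 (mod 37).
Combine by CRT: x ≡ 1 (mod 13), x ≡ 1 (mod 37) ⇒ x ≡ 1 (mod 481).

1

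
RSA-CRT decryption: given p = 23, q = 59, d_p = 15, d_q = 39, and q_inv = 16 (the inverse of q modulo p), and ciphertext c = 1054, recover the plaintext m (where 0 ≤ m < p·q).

m₁ = c^(d_p) mod p: c ≡ 19 (mod 23), and 19^15 mod 23 = 20.
m₂ = c^(d_q) mod q: c ≡ 51 (mod 59), and 51^39 mod 59 = 57.
h = q_inv·(m₁ − m₂) mod p = 16·(20 − 57) mod 23 = 6.
m = m₂ + h·q = 57 + 6·59 = 411.

411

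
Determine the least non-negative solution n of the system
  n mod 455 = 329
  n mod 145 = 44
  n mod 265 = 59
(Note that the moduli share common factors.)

696479

gcd(455, 145) = 5 and 5 | (44 − 329), so the pair is consistent; merging gives n ≡ 10339 (mod 13195), where 13195 = lcm(455, 145).
gcd(13195, 265) = 5 and 5 | (59 − 10339), so the pair is consistent; merging gives n ≡ 696479 (mod 699335), where 699335 = lcm(13195, 265).
The solution is unique modulo lcm(455, 145, 265) = 699335.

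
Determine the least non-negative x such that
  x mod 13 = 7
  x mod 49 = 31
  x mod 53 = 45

29725

The moduli are pairwise coprime; N = 13·49·53 = 33761.
N/13 = 2597; 2597 ≡ 10 (mod 13); 10·4 ≡ 1, so inverse 4.
N/49 = 689; 689 ≡ 3 (mod 49); 3·33 ≡ 1, so inverse 33.
N/53 = 637; 637 ≡ 1 (mod 53), inverse 1.
x ≡ 7·2597·4 + 31·689·33 + 45·637·1 = 806228.
806228 mod 33761 = 29725.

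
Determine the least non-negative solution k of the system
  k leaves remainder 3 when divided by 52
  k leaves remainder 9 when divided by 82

419

gcd(52, 82) = 2 and 2 | (9 − 3), so the pair is consistent; merging gives k ≡ 419 (mod 2132), where 2132 = lcm(52, 82).
The solution is unique modulo lcm(52, 82) = 2132.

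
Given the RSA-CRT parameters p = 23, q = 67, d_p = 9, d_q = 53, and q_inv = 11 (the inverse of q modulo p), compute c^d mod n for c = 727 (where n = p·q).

m₁ = c^(d_p) mod p: c ≡ 14 (mod 23), and 14^9 mod 23 = 21.
m₂ = c^(d_q) mod q: c ≡ 57 (mod 67), and 57^53 mod 67 = 7.
h = q_inv·(m₁ − m₂) mod p = 11·(21 − 7) mod 23 = 16.
m = m₂ + h·q = 7 + 16·67 = 1079.

1079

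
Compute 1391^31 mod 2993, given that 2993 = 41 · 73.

2446

Mod 41: 1391 ≡ 38; 38^31 ≡ 27 (mod 41).
Mod 73: 1391 ≡ 4; 4^31 ≡ 37 (mod 73).
Combine by CRT: x ≡ 27 (mod 41), x ≡ 37 (mod 73) ⇒ x ≡ 2446 (mod 2993).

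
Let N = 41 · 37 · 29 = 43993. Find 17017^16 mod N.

6619

Mod 41: 17017 ≡ 2; 2^16 ≡ 18 (mod 41).
Mod 37: 17017 ≡ 34; 34^16 ≡ 33 (mod 37).
Mod 29: 17017 ≡ 23; 23^16 ≡ 7 (mod 29).
Combine by CRT: x ≡ 18 (mod 41), x ≡ 33 (mod 37), x ≡ 7 (mod 29) ⇒ x ≡ 6619 (mod 43993).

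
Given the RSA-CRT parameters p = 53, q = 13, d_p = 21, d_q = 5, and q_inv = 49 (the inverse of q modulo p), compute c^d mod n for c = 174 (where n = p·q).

577

m₁ = c^(d_p) mod p: c ≡ 15 (mod 53), and 15^21 mod 53 = 47.
m₂ = c^(d_q) mod q: c ≡ 5 (mod 13), and 5^5 mod 13 = 5.
h = q_inv·(m₁ − m₂) mod p = 49·(47 − 5) mod 53 = 44.
m = m₂ + h·q = 5 + 44·13 = 577.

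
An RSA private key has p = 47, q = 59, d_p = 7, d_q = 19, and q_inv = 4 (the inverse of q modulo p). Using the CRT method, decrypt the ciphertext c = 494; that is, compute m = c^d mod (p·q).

1945

m₁ = c^(d_p) mod p: c ≡ 24 (mod 47), and 24^7 mod 47 = 18.
m₂ = c^(d_q) mod q: c ≡ 22 (mod 59), and 22^19 mod 59 = 57.
h = q_inv·(m₁ − m₂) mod p = 4·(18 − 57) mod 47 = 32.
m = m₂ + h·q = 57 + 32·59 = 1945.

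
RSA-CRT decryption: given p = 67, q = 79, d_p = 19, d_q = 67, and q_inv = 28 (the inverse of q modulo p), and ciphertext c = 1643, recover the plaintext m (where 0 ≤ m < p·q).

m₁ = c^(d_p) mod p: c ≡ 35 (mod 67), and 35^19 mod 67 = 21.
m₂ = c^(d_q) mod q: c ≡ 63 (mod 79), and 63^67 mod 79 = 37.
h = q_inv·(m₁ − m₂) mod p = 28·(21 − 37) mod 67 = 21.
m = m₂ + h·q = 37 + 21·79 = 1696.

1696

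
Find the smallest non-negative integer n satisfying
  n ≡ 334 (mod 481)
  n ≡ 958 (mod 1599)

gcd(481, 1599) = 13 and 13 | (958 − 334), so the pair is consistent; merging gives n ≡ 53725 (mod 59163), where 59163 = lcm(481, 1599).
The solution is unique modulo lcm(481, 1599) = 59163.

53725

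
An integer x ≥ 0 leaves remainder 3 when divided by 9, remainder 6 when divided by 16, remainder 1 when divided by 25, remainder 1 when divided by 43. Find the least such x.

The moduli are pairwise coprime; N = 9·16·25·43 = 154800.
N/9 = 17200; 17200 ≡ 1 (mod 9), inverse 1.
N/16 = 9675; 9675 ≡ 11 (mod 16); 11·3 ≡ 1, so inverse 3.
N/25 = 6192; 6192 ≡ 17 (mod 25); 17·3 ≡ 1, so inverse 3.
N/43 = 3600; 3600 ≡ 31 (mod 43); 31·25 ≡ 1, so inverse 25.
x ≡ 3·17200·1 + 6·9675·3 + 1·6192·3 + 1·3600·25 = 334326.
334326 mod 154800 = 24726.

24726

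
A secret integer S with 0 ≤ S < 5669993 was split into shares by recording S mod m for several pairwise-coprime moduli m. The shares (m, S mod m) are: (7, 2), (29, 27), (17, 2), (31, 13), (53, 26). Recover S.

2807807

Combine the congruences pairwise.
From S ≡ 2 (mod 7) write S = 2 + 7t. Substituting into S ≡ 27 (mod 29) gives 7t ≡ 25 (mod 29), and since 7⁻¹ ≡ 25 (mod 29), t ≡ 16. Hence S ≡ 2 + 7·16 = 114 (mod 203).
From S ≡ 114 (mod 203) write S = 114 + 203t. Substituting into S ≡ 2 (mod 17) gives 203t ≡ 7 (mod 17), and since 16⁻¹ ≡ 16 (mod 17), t ≡ 10. Hence S ≡ 114 + 203·10 = 2144 (mod 3451).
From S ≡ 2144 (mod 3451) write S = 2144 + 3451t. Substituting into S ≡ 13 (mod 31) gives 3451t ≡ 8 (mod 31), and since 10⁻¹ ≡ 28 (mod 31), t ≡ 7. Hence S ≡ 2144 + 3451·7 = 26301 (mod 106981).
From S ≡ 26301 (mod 106981) write S = 26301 + 106981t. Substituting into S ≡ 26 (mod 53) gives 106981t ≡ 13 (mod 53), and since 27⁻¹ ≡ 2 (mod 53), t ≡ 26. Hence S ≡ 26301 + 106981·26 = 2807807 (mod 5669993).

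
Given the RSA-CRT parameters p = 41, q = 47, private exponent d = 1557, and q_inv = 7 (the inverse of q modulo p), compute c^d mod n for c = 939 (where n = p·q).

1738

d_p = d mod (p−1) = 1557 mod 40 = 37; d_q = d mod (q−1) = 39.
m₁ = c^(d_p) mod p: c ≡ 37 (mod 41), and 37^37 mod 41 = 16.
m₂ = c^(d_q) mod q: c ≡ 46 (mod 47), and 46^39 mod 47 = 46.
h = q_inv·(m₁ − m₂) mod p = 7·(16 − 46) mod 41 = 36.
m = m₂ + h·q = 46 + 36·47 = 1738.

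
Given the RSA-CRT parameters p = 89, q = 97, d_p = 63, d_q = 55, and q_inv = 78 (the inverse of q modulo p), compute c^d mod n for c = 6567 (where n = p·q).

m₁ = c^(d_p) mod p: c ≡ 70 (mod 89), and 70^63 mod 89 = 24.
m₂ = c^(d_q) mod q: c ≡ 68 (mod 97), and 68^55 mod 97 = 37.
h = q_inv·(m₁ − m₂) mod p = 78·(24 − 37) mod 89 = 54.
m = m₂ + h·q = 37 + 54·97 = 5275.

5275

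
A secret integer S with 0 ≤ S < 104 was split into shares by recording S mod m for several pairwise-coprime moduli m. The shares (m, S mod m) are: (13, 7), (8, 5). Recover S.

From S ≡ 7 (mod 13) write S = 7 + 13t. Substituting into S ≡ 5 (mod 8) gives 13t ≡ 6 (mod 8), and since 5⁻¹ ≡ 5 (mod 8), t ≡ 6. Hence S ≡ 7 + 13·6 = 85 (mod 104).

85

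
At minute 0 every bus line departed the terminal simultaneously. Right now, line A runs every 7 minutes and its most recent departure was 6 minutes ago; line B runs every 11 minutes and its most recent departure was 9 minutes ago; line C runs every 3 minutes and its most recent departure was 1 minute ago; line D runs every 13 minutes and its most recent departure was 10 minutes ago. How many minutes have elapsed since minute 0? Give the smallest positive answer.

790

From t ≡ 6 (mod 7) write t = 6 + 7s. Substituting into t ≡ 9 (mod 11) gives 7s ≡ 3 (mod 11), and since 7⁻¹ ≡ 8 (mod 11), s ≡ 2. Hence t ≡ 6 + 7·2 = 20 (mod 77).
From t ≡ 20 (mod 77) write t = 20 + 77s. Substituting into t ≡ 1 (mod 3) gives 77s ≡ 2 (mod 3), and since 2⁻¹ ≡ 2 (mod 3), s ≡ 1. Hence t ≡ 20 + 77·1 = 97 (mod 231).
From t ≡ 97 (mod 231) write t = 97 + 231s. Substituting into t ≡ 10 (mod 13) gives 231s ≡ 4 (mod 13), and since 10⁻¹ ≡ 4 (mod 13), s ≡ 3. Hence t ≡ 97 + 231·3 = 790 (mod 3003).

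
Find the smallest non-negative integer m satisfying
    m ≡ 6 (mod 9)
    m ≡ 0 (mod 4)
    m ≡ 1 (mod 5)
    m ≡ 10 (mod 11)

1176

From m ≡ 6 (mod 9) write m = 6 + 9t. Substituting into m ≡ 0 (mod 4) gives 9t ≡ 2 (mod 4), and since 1⁻¹ ≡ 1 (mod 4), t ≡ 2. Hence m ≡ 6 + 9·2 = 24 (mod 36).
From m ≡ 24 (mod 36) write m = 24 + 36t. Substituting into m ≡ 1 (mod 5) gives 36t ≡ 2 (mod 5), and since 1⁻¹ ≡ 1 (mod 5), t ≡ 2. Hence m ≡ 24 + 36·2 = 96 (mod 180).
From m ≡ 96 (mod 180) write m = 96 + 180t. Substituting into m ≡ 10 (mod 11) gives 180t ≡ 2 (mod 11), and since 4⁻¹ ≡ 3 (mod 11), t ≡ 6. Hence m ≡ 96 + 180·6 = 1176 (mod 1980).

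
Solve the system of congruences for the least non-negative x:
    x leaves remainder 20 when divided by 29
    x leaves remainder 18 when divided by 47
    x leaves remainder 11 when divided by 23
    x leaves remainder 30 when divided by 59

The moduli are pairwise coprime; N = 29·47·23·59 = 1849591.
N/29 = 63779; 63779 ≡ 8 (mod 29); 8·11 ≡ 1, so inverse 11.
N/47 = 39353; 39353 ≡ 14 (mod 47); 14·37 ≡ 1, so inverse 37.
N/23 = 80417; 80417 ≡ 9 (mod 23); 9·18 ≡ 1, so inverse 18.
N/59 = 31349; 31349 ≡ 20 (mod 59); 20·3 ≡ 1, so inverse 3.
x ≡ 20·63779·11 + 18·39353·37 + 11·80417·18 + 30·31349·3 = 58984454.
58984454 mod 1849591 = 1647133.

1647133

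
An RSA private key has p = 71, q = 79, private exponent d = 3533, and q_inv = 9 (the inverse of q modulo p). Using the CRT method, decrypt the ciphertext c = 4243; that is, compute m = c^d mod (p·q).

1051

d_p = d mod (p−1) = 3533 mod 70 = 33; d_q = d mod (q−1) = 23.
m₁ = c^(d_p) mod p: c ≡ 54 (mod 71), and 54^33 mod 71 = 57.
m₂ = c^(d_q) mod q: c ≡ 56 (mod 79), and 56^23 mod 79 = 24.
h = q_inv·(m₁ − m₂) mod p = 9·(57 − 24) mod 71 = 13.
m = m₂ + h·q = 24 + 13·79 = 1051.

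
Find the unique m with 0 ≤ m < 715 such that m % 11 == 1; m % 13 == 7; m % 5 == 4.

The moduli are pairwise coprime; N = 11·13·5 = 715.
N/11 = 65; 65 ≡ 10 (mod 11); 10·10 ≡ 1, so inverse 10.
N/13 = 55; 55 ≡ 3 (mod 13); 3·9 ≡ 1, so inverse 9.
N/5 = 143; 143 ≡ 3 (mod 5); 3·2 ≡ 1, so inverse 2.
m ≡ 1·65·10 + 7·55·9 + 4·143·2 = 5259.
5259 mod 715 = 254.

254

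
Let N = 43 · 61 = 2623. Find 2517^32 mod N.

1659

Mod 43: 2517 ≡ 23; 23^32 ≡ 25 (mod 43).
Mod 61: 2517 ≡ 16; 16^32 ≡ 12 (mod 61).
Combine by CRT: x ≡ 25 (mod 43), x ≡ 12 (mod 61) ⇒ x ≡ 1659 (mod 2623).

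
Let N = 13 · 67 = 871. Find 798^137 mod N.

Mod 13: 798 ≡ 5; by Fermat, exponent reduces to 137 mod 12 = 5; 5^5 ≡ 5 (mod 13).
Mod 67: 798 ≡ 61; by Fermat, exponent reduces to 137 mod 66 = 5; 61^5 ≡ 63 (mod 67).
Combine by CRT: x ≡ 5 (mod 13), x ≡ 63 (mod 67) ⇒ x ≡ 733 (mod 871).

733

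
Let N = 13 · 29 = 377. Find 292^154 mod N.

173

Mod 13: 292 ≡ 6; by Fermat, exponent reduces to 154 mod 12 = 10; 6^10 ≡ 4 (mod 13).
Mod 29: 292 ≡ 2; by Fermat, exponent reduces to 154 mod 28 = 14; 2^14 ≡ 28 (mod 29).
Combine by CRT: x ≡ 4 (mod 13), x ≡ 28 (mod 29) ⇒ x ≡ 173 (mod 377).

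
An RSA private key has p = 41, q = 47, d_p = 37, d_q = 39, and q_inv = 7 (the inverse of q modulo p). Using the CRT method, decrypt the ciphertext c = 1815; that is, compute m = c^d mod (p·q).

1120

m₁ = c^(d_p) mod p: c ≡ 11 (mod 41), and 11^37 mod 41 = 13.
m₂ = c^(d_q) mod q: c ≡ 29 (mod 47), and 29^39 mod 47 = 39.
h = q_inv·(m₁ − m₂) mod p = 7·(13 − 39) mod 41 = 23.
m = m₂ + h·q = 39 + 23·47 = 1120.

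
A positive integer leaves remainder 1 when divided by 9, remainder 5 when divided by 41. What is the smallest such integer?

Combine the congruences pairwise.
From k ≡ 1 (mod 9) write k = 1 + 9t. Substituting into k ≡ 5 (mod 41) gives 9t ≡ 4 (mod 41), and since 9⁻¹ ≡ 32 (mod 41), t ≡ 5. Hence k ≡ 1 + 9·5 = 46 (mod 369).

46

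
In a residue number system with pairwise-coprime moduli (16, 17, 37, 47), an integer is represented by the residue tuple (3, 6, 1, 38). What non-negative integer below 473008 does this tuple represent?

290451

Combine the congruences pairwise.
From x ≡ 3 (mod 16) write x = 3 + 16t. Substituting into x ≡ 6 (mod 17) gives 16t ≡ 3 (mod 17), and since 16⁻¹ ≡ 16 (mod 17), t ≡ 14. Hence x ≡ 3 + 16·14 = 227 (mod 272).
From x ≡ 227 (mod 272) write x = 227 + 272t. Substituting into x ≡ 1 (mod 37) gives 272t ≡ 33 (mod 37), and since 13⁻¹ ≡ 20 (mod 37), t ≡ 31. Hence x ≡ 227 + 272·31 = 8659 (mod 10064).
From x ≡ 8659 (mod 10064) write x = 8659 + 10064t. Substituting into x ≡ 38 (mod 47) gives 10064t ≡ 27 (mod 47), and since 6⁻¹ ≡ 8 (mod 47), t ≡ 28. Hence x ≡ 8659 + 10064·28 = 290451 (mod 473008).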